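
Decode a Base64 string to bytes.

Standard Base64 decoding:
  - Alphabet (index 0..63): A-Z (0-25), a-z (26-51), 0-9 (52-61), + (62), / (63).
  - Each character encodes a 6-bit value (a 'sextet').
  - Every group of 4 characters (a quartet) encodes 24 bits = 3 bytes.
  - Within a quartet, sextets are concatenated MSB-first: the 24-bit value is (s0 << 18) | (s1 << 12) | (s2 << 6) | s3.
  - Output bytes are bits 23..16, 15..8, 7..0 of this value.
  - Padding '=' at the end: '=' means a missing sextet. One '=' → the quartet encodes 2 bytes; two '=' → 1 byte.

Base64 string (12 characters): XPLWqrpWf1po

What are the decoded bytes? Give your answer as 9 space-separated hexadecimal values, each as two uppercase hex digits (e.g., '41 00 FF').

After char 0 ('X'=23): chars_in_quartet=1 acc=0x17 bytes_emitted=0
After char 1 ('P'=15): chars_in_quartet=2 acc=0x5CF bytes_emitted=0
After char 2 ('L'=11): chars_in_quartet=3 acc=0x173CB bytes_emitted=0
After char 3 ('W'=22): chars_in_quartet=4 acc=0x5CF2D6 -> emit 5C F2 D6, reset; bytes_emitted=3
After char 4 ('q'=42): chars_in_quartet=1 acc=0x2A bytes_emitted=3
After char 5 ('r'=43): chars_in_quartet=2 acc=0xAAB bytes_emitted=3
After char 6 ('p'=41): chars_in_quartet=3 acc=0x2AAE9 bytes_emitted=3
After char 7 ('W'=22): chars_in_quartet=4 acc=0xAABA56 -> emit AA BA 56, reset; bytes_emitted=6
After char 8 ('f'=31): chars_in_quartet=1 acc=0x1F bytes_emitted=6
After char 9 ('1'=53): chars_in_quartet=2 acc=0x7F5 bytes_emitted=6
After char 10 ('p'=41): chars_in_quartet=3 acc=0x1FD69 bytes_emitted=6
After char 11 ('o'=40): chars_in_quartet=4 acc=0x7F5A68 -> emit 7F 5A 68, reset; bytes_emitted=9

Answer: 5C F2 D6 AA BA 56 7F 5A 68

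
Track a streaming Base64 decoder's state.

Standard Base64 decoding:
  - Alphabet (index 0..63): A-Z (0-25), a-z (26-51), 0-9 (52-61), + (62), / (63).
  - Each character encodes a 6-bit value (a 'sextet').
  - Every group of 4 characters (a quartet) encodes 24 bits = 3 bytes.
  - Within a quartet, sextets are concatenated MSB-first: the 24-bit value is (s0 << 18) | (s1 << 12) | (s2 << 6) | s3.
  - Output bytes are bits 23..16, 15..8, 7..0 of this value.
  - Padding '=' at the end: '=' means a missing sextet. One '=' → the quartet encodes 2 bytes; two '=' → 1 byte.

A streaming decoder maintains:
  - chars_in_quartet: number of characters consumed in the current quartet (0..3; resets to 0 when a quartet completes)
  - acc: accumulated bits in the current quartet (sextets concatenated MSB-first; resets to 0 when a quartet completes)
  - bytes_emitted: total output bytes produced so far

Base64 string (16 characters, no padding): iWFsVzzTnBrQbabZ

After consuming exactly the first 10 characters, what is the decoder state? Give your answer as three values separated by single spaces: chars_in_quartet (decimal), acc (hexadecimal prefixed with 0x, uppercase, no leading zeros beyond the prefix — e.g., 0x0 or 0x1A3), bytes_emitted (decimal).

After char 0 ('i'=34): chars_in_quartet=1 acc=0x22 bytes_emitted=0
After char 1 ('W'=22): chars_in_quartet=2 acc=0x896 bytes_emitted=0
After char 2 ('F'=5): chars_in_quartet=3 acc=0x22585 bytes_emitted=0
After char 3 ('s'=44): chars_in_quartet=4 acc=0x89616C -> emit 89 61 6C, reset; bytes_emitted=3
After char 4 ('V'=21): chars_in_quartet=1 acc=0x15 bytes_emitted=3
After char 5 ('z'=51): chars_in_quartet=2 acc=0x573 bytes_emitted=3
After char 6 ('z'=51): chars_in_quartet=3 acc=0x15CF3 bytes_emitted=3
After char 7 ('T'=19): chars_in_quartet=4 acc=0x573CD3 -> emit 57 3C D3, reset; bytes_emitted=6
After char 8 ('n'=39): chars_in_quartet=1 acc=0x27 bytes_emitted=6
After char 9 ('B'=1): chars_in_quartet=2 acc=0x9C1 bytes_emitted=6

Answer: 2 0x9C1 6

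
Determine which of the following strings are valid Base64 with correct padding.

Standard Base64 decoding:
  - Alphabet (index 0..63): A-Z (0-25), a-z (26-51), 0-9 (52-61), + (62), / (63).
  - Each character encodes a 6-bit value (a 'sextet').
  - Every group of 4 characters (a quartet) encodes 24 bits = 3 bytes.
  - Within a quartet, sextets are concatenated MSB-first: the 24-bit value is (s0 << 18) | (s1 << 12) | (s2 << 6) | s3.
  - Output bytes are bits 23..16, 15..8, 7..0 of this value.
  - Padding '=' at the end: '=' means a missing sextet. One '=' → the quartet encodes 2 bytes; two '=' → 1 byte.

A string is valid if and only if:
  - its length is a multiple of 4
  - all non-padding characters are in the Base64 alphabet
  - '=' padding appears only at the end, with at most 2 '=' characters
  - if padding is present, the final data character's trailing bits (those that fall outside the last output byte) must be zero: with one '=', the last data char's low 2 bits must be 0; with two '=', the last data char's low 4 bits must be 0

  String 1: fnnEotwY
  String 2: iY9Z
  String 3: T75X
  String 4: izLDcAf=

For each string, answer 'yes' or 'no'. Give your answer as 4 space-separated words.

Answer: yes yes yes no

Derivation:
String 1: 'fnnEotwY' → valid
String 2: 'iY9Z' → valid
String 3: 'T75X' → valid
String 4: 'izLDcAf=' → invalid (bad trailing bits)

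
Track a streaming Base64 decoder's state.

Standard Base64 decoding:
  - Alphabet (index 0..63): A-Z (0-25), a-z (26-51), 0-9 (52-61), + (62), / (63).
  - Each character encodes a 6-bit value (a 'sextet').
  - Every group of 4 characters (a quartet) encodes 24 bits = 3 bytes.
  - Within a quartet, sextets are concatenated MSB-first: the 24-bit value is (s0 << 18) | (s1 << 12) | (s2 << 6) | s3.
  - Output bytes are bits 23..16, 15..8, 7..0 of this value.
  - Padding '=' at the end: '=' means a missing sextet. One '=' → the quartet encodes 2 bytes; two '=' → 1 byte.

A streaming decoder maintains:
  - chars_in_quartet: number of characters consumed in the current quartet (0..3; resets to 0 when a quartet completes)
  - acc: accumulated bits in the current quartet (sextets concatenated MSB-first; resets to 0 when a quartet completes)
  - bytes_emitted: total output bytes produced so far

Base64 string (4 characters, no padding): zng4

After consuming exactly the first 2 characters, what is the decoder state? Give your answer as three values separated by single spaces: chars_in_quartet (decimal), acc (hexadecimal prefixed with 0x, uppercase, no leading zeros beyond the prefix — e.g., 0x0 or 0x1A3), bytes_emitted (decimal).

Answer: 2 0xCE7 0

Derivation:
After char 0 ('z'=51): chars_in_quartet=1 acc=0x33 bytes_emitted=0
After char 1 ('n'=39): chars_in_quartet=2 acc=0xCE7 bytes_emitted=0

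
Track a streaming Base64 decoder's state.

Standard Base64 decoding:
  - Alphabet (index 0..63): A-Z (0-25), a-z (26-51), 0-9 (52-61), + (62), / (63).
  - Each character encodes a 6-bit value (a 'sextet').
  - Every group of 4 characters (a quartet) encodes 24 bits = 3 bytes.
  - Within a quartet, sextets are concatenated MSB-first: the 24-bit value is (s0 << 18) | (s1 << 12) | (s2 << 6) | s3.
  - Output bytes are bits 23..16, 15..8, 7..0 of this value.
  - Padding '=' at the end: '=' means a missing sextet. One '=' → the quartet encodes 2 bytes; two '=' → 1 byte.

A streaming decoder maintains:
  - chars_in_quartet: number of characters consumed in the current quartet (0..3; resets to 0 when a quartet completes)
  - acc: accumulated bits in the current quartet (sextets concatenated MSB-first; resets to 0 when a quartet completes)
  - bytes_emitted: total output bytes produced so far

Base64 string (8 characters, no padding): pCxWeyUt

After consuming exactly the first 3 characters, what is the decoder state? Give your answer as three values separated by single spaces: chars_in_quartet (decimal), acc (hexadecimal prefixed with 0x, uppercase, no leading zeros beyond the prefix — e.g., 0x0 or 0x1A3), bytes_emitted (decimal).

Answer: 3 0x290B1 0

Derivation:
After char 0 ('p'=41): chars_in_quartet=1 acc=0x29 bytes_emitted=0
After char 1 ('C'=2): chars_in_quartet=2 acc=0xA42 bytes_emitted=0
After char 2 ('x'=49): chars_in_quartet=3 acc=0x290B1 bytes_emitted=0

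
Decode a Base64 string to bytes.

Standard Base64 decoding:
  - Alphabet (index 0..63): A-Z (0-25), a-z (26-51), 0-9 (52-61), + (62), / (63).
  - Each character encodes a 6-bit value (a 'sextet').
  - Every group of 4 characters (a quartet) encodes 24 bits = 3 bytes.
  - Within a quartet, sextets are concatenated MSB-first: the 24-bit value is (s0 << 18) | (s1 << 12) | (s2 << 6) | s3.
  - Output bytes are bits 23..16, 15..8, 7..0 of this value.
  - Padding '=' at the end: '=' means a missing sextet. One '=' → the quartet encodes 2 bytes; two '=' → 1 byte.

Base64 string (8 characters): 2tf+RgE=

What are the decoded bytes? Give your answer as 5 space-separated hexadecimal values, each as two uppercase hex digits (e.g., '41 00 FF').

Answer: DA D7 FE 46 01

Derivation:
After char 0 ('2'=54): chars_in_quartet=1 acc=0x36 bytes_emitted=0
After char 1 ('t'=45): chars_in_quartet=2 acc=0xDAD bytes_emitted=0
After char 2 ('f'=31): chars_in_quartet=3 acc=0x36B5F bytes_emitted=0
After char 3 ('+'=62): chars_in_quartet=4 acc=0xDAD7FE -> emit DA D7 FE, reset; bytes_emitted=3
After char 4 ('R'=17): chars_in_quartet=1 acc=0x11 bytes_emitted=3
After char 5 ('g'=32): chars_in_quartet=2 acc=0x460 bytes_emitted=3
After char 6 ('E'=4): chars_in_quartet=3 acc=0x11804 bytes_emitted=3
Padding '=': partial quartet acc=0x11804 -> emit 46 01; bytes_emitted=5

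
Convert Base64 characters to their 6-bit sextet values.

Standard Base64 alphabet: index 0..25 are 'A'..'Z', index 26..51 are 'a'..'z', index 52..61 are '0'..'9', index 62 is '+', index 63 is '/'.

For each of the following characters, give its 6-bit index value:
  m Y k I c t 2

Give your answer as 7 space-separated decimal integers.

'm': a..z range, 26 + ord('m') − ord('a') = 38
'Y': A..Z range, ord('Y') − ord('A') = 24
'k': a..z range, 26 + ord('k') − ord('a') = 36
'I': A..Z range, ord('I') − ord('A') = 8
'c': a..z range, 26 + ord('c') − ord('a') = 28
't': a..z range, 26 + ord('t') − ord('a') = 45
'2': 0..9 range, 52 + ord('2') − ord('0') = 54

Answer: 38 24 36 8 28 45 54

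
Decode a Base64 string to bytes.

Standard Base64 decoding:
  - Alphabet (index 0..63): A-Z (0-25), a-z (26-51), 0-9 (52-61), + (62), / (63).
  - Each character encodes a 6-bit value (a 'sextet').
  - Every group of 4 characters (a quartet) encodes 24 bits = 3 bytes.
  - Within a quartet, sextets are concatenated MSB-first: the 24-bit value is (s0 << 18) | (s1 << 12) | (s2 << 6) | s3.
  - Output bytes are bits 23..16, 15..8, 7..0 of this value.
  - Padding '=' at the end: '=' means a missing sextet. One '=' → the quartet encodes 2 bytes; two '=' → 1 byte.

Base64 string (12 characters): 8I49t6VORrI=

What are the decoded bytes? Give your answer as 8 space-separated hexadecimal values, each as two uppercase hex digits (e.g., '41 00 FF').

Answer: F0 8E 3D B7 A5 4E 46 B2

Derivation:
After char 0 ('8'=60): chars_in_quartet=1 acc=0x3C bytes_emitted=0
After char 1 ('I'=8): chars_in_quartet=2 acc=0xF08 bytes_emitted=0
After char 2 ('4'=56): chars_in_quartet=3 acc=0x3C238 bytes_emitted=0
After char 3 ('9'=61): chars_in_quartet=4 acc=0xF08E3D -> emit F0 8E 3D, reset; bytes_emitted=3
After char 4 ('t'=45): chars_in_quartet=1 acc=0x2D bytes_emitted=3
After char 5 ('6'=58): chars_in_quartet=2 acc=0xB7A bytes_emitted=3
After char 6 ('V'=21): chars_in_quartet=3 acc=0x2DE95 bytes_emitted=3
After char 7 ('O'=14): chars_in_quartet=4 acc=0xB7A54E -> emit B7 A5 4E, reset; bytes_emitted=6
After char 8 ('R'=17): chars_in_quartet=1 acc=0x11 bytes_emitted=6
After char 9 ('r'=43): chars_in_quartet=2 acc=0x46B bytes_emitted=6
After char 10 ('I'=8): chars_in_quartet=3 acc=0x11AC8 bytes_emitted=6
Padding '=': partial quartet acc=0x11AC8 -> emit 46 B2; bytes_emitted=8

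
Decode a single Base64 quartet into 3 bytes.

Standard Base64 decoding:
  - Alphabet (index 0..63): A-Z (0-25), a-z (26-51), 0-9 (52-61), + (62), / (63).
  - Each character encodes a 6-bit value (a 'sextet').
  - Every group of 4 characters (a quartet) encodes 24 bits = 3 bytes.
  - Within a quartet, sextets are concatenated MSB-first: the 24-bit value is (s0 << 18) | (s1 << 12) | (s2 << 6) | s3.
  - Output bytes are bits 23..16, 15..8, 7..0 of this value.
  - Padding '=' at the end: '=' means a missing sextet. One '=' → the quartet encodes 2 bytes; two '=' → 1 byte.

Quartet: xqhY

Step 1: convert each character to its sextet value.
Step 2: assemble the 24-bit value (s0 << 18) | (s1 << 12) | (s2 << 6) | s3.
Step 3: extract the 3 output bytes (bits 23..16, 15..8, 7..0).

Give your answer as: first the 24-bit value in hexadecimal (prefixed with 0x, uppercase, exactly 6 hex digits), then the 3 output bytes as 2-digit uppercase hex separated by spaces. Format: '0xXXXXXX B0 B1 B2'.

Sextets: x=49, q=42, h=33, Y=24
24-bit: (49<<18) | (42<<12) | (33<<6) | 24
      = 0xC40000 | 0x02A000 | 0x000840 | 0x000018
      = 0xC6A858
Bytes: (v>>16)&0xFF=C6, (v>>8)&0xFF=A8, v&0xFF=58

Answer: 0xC6A858 C6 A8 58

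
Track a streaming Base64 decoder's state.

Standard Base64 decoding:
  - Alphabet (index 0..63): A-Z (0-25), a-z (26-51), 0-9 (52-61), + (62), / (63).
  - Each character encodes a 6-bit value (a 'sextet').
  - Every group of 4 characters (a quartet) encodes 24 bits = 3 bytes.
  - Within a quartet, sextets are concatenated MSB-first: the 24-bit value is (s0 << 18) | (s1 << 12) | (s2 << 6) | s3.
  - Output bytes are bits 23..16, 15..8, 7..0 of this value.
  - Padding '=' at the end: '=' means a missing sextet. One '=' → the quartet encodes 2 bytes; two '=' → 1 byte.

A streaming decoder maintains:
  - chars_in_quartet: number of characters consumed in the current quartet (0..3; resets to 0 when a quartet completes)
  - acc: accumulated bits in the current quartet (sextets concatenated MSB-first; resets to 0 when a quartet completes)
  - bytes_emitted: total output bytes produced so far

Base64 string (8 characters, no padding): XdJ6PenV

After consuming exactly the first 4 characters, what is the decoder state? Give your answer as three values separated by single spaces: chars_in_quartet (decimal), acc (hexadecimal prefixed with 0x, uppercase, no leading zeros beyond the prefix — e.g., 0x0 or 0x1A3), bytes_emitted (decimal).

Answer: 0 0x0 3

Derivation:
After char 0 ('X'=23): chars_in_quartet=1 acc=0x17 bytes_emitted=0
After char 1 ('d'=29): chars_in_quartet=2 acc=0x5DD bytes_emitted=0
After char 2 ('J'=9): chars_in_quartet=3 acc=0x17749 bytes_emitted=0
After char 3 ('6'=58): chars_in_quartet=4 acc=0x5DD27A -> emit 5D D2 7A, reset; bytes_emitted=3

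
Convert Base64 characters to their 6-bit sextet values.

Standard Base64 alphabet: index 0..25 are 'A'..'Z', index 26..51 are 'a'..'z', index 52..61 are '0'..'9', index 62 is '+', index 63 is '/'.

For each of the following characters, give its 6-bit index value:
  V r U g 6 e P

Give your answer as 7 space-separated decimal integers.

Answer: 21 43 20 32 58 30 15

Derivation:
'V': A..Z range, ord('V') − ord('A') = 21
'r': a..z range, 26 + ord('r') − ord('a') = 43
'U': A..Z range, ord('U') − ord('A') = 20
'g': a..z range, 26 + ord('g') − ord('a') = 32
'6': 0..9 range, 52 + ord('6') − ord('0') = 58
'e': a..z range, 26 + ord('e') − ord('a') = 30
'P': A..Z range, ord('P') − ord('A') = 15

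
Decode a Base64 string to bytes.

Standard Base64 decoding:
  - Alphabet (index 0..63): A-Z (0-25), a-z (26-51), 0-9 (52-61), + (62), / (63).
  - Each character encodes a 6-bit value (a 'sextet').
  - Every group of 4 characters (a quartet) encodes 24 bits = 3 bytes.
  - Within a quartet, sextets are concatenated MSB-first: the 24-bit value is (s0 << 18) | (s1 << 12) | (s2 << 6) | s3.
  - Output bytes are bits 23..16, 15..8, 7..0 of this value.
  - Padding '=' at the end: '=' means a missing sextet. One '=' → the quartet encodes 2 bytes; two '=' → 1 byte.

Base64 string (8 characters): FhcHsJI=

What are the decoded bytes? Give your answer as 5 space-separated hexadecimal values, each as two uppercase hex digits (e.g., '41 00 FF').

Answer: 16 17 07 B0 92

Derivation:
After char 0 ('F'=5): chars_in_quartet=1 acc=0x5 bytes_emitted=0
After char 1 ('h'=33): chars_in_quartet=2 acc=0x161 bytes_emitted=0
After char 2 ('c'=28): chars_in_quartet=3 acc=0x585C bytes_emitted=0
After char 3 ('H'=7): chars_in_quartet=4 acc=0x161707 -> emit 16 17 07, reset; bytes_emitted=3
After char 4 ('s'=44): chars_in_quartet=1 acc=0x2C bytes_emitted=3
After char 5 ('J'=9): chars_in_quartet=2 acc=0xB09 bytes_emitted=3
After char 6 ('I'=8): chars_in_quartet=3 acc=0x2C248 bytes_emitted=3
Padding '=': partial quartet acc=0x2C248 -> emit B0 92; bytes_emitted=5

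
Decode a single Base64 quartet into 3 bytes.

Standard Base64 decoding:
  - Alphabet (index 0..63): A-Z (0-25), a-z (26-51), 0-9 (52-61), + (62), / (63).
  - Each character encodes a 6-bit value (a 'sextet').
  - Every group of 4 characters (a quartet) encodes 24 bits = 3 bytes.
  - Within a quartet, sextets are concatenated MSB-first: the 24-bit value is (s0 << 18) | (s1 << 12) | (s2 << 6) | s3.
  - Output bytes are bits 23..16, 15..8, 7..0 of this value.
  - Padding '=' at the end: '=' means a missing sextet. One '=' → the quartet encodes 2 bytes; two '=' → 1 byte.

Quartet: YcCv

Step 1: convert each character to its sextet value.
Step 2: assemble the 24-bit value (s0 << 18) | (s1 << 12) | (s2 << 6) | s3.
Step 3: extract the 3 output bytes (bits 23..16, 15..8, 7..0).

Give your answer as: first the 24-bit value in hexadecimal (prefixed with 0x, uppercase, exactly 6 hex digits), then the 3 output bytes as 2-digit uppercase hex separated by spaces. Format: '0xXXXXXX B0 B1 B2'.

Answer: 0x61C0AF 61 C0 AF

Derivation:
Sextets: Y=24, c=28, C=2, v=47
24-bit: (24<<18) | (28<<12) | (2<<6) | 47
      = 0x600000 | 0x01C000 | 0x000080 | 0x00002F
      = 0x61C0AF
Bytes: (v>>16)&0xFF=61, (v>>8)&0xFF=C0, v&0xFF=AF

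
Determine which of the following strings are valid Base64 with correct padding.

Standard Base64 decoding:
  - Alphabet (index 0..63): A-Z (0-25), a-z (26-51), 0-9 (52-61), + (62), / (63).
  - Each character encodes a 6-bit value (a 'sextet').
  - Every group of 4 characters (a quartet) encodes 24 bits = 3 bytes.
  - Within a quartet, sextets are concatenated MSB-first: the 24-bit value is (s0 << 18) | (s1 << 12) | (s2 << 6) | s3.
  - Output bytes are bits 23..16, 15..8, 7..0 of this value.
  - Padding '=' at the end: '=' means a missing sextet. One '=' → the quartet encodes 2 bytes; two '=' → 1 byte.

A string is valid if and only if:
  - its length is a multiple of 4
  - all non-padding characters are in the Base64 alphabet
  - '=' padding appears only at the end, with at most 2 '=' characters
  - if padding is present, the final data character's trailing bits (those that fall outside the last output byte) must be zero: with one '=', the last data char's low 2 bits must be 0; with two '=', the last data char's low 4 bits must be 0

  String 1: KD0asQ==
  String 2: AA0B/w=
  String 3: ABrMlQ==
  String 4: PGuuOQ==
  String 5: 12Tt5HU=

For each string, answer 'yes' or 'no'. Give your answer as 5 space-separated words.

Answer: yes no yes yes yes

Derivation:
String 1: 'KD0asQ==' → valid
String 2: 'AA0B/w=' → invalid (len=7 not mult of 4)
String 3: 'ABrMlQ==' → valid
String 4: 'PGuuOQ==' → valid
String 5: '12Tt5HU=' → valid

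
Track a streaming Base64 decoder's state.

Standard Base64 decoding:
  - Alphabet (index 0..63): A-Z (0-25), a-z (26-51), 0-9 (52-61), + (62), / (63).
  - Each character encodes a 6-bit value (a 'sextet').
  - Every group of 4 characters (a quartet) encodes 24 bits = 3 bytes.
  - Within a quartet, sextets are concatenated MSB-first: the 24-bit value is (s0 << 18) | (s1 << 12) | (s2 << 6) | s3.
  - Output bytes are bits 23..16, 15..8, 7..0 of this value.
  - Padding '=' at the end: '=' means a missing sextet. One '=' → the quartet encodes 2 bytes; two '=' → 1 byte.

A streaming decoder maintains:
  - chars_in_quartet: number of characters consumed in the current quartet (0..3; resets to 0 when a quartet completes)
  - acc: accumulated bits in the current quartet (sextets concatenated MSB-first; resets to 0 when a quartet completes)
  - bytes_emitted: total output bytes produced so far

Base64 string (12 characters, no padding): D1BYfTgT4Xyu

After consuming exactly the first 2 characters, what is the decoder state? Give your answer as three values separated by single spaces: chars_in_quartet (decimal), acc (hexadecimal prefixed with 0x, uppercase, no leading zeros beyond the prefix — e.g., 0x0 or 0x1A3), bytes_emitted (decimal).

After char 0 ('D'=3): chars_in_quartet=1 acc=0x3 bytes_emitted=0
After char 1 ('1'=53): chars_in_quartet=2 acc=0xF5 bytes_emitted=0

Answer: 2 0xF5 0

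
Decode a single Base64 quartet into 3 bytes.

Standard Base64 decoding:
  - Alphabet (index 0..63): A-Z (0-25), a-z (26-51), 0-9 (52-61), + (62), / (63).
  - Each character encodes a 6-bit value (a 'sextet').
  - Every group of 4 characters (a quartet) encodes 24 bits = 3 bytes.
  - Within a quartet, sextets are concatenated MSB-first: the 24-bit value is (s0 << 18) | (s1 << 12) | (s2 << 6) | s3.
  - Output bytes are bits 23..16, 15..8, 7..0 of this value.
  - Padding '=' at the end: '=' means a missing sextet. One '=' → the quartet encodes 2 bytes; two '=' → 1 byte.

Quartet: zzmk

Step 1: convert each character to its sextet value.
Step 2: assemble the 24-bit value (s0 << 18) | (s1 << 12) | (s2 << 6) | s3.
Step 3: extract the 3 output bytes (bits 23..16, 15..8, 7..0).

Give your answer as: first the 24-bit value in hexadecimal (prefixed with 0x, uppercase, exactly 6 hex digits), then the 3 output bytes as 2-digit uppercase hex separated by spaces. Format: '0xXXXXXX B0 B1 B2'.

Answer: 0xCF39A4 CF 39 A4

Derivation:
Sextets: z=51, z=51, m=38, k=36
24-bit: (51<<18) | (51<<12) | (38<<6) | 36
      = 0xCC0000 | 0x033000 | 0x000980 | 0x000024
      = 0xCF39A4
Bytes: (v>>16)&0xFF=CF, (v>>8)&0xFF=39, v&0xFF=A4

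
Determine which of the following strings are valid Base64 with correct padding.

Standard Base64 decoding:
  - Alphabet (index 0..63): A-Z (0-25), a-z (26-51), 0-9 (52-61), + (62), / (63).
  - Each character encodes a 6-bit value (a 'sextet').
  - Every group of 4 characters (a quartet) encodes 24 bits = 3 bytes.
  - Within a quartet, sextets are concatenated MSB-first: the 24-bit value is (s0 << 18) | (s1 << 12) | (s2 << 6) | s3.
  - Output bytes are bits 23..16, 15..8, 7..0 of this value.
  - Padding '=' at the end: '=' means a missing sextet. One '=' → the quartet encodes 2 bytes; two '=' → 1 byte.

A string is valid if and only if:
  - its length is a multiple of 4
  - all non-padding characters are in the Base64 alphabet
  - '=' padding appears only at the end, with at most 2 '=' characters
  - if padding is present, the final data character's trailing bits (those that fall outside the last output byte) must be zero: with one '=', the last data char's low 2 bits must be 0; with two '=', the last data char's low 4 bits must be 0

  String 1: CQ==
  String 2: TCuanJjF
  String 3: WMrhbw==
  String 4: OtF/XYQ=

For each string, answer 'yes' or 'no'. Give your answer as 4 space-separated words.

String 1: 'CQ==' → valid
String 2: 'TCuanJjF' → valid
String 3: 'WMrhbw==' → valid
String 4: 'OtF/XYQ=' → valid

Answer: yes yes yes yes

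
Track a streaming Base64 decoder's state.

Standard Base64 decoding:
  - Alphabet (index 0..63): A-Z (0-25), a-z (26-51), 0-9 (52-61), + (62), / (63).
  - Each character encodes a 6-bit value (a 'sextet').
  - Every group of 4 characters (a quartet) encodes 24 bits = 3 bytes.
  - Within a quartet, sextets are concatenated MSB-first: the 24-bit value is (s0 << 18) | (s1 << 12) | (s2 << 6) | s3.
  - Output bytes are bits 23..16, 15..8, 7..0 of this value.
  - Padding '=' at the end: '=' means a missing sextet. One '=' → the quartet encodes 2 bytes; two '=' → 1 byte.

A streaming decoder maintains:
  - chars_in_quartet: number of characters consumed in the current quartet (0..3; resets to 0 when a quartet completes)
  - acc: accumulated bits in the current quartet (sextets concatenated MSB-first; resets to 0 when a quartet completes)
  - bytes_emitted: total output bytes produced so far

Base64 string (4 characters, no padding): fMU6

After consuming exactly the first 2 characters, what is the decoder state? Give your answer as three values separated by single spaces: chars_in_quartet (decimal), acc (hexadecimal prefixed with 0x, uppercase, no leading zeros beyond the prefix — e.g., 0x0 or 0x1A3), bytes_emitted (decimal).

Answer: 2 0x7CC 0

Derivation:
After char 0 ('f'=31): chars_in_quartet=1 acc=0x1F bytes_emitted=0
After char 1 ('M'=12): chars_in_quartet=2 acc=0x7CC bytes_emitted=0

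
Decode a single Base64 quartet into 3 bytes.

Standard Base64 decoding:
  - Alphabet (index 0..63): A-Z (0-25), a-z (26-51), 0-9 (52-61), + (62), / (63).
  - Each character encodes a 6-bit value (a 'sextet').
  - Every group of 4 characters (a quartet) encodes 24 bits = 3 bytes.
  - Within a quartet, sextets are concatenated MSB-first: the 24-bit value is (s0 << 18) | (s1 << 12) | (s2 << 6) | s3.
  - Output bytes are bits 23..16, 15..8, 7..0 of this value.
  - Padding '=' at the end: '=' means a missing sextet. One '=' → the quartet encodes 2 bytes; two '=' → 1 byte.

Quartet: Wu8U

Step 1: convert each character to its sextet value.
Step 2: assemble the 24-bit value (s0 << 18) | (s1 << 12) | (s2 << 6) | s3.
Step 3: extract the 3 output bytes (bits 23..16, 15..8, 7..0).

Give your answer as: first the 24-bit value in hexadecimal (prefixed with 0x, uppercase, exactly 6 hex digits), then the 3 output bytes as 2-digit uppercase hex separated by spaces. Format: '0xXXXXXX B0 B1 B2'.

Sextets: W=22, u=46, 8=60, U=20
24-bit: (22<<18) | (46<<12) | (60<<6) | 20
      = 0x580000 | 0x02E000 | 0x000F00 | 0x000014
      = 0x5AEF14
Bytes: (v>>16)&0xFF=5A, (v>>8)&0xFF=EF, v&0xFF=14

Answer: 0x5AEF14 5A EF 14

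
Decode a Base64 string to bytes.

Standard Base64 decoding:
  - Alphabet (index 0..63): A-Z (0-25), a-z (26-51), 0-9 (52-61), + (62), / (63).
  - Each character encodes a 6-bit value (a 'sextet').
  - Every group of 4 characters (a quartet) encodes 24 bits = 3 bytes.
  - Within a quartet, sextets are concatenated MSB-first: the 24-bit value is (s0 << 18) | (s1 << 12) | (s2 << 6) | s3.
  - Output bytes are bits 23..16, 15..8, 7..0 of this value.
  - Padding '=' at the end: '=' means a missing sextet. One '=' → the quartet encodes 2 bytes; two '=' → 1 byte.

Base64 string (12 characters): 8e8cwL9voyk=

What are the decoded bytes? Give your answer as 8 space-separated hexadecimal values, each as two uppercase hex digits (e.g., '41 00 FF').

Answer: F1 EF 1C C0 BF 6F A3 29

Derivation:
After char 0 ('8'=60): chars_in_quartet=1 acc=0x3C bytes_emitted=0
After char 1 ('e'=30): chars_in_quartet=2 acc=0xF1E bytes_emitted=0
After char 2 ('8'=60): chars_in_quartet=3 acc=0x3C7BC bytes_emitted=0
After char 3 ('c'=28): chars_in_quartet=4 acc=0xF1EF1C -> emit F1 EF 1C, reset; bytes_emitted=3
After char 4 ('w'=48): chars_in_quartet=1 acc=0x30 bytes_emitted=3
After char 5 ('L'=11): chars_in_quartet=2 acc=0xC0B bytes_emitted=3
After char 6 ('9'=61): chars_in_quartet=3 acc=0x302FD bytes_emitted=3
After char 7 ('v'=47): chars_in_quartet=4 acc=0xC0BF6F -> emit C0 BF 6F, reset; bytes_emitted=6
After char 8 ('o'=40): chars_in_quartet=1 acc=0x28 bytes_emitted=6
After char 9 ('y'=50): chars_in_quartet=2 acc=0xA32 bytes_emitted=6
After char 10 ('k'=36): chars_in_quartet=3 acc=0x28CA4 bytes_emitted=6
Padding '=': partial quartet acc=0x28CA4 -> emit A3 29; bytes_emitted=8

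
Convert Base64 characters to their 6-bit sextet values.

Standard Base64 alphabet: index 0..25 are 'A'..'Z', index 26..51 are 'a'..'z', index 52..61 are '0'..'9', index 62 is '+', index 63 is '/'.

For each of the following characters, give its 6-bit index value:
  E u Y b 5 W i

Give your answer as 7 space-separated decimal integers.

Answer: 4 46 24 27 57 22 34

Derivation:
'E': A..Z range, ord('E') − ord('A') = 4
'u': a..z range, 26 + ord('u') − ord('a') = 46
'Y': A..Z range, ord('Y') − ord('A') = 24
'b': a..z range, 26 + ord('b') − ord('a') = 27
'5': 0..9 range, 52 + ord('5') − ord('0') = 57
'W': A..Z range, ord('W') − ord('A') = 22
'i': a..z range, 26 + ord('i') − ord('a') = 34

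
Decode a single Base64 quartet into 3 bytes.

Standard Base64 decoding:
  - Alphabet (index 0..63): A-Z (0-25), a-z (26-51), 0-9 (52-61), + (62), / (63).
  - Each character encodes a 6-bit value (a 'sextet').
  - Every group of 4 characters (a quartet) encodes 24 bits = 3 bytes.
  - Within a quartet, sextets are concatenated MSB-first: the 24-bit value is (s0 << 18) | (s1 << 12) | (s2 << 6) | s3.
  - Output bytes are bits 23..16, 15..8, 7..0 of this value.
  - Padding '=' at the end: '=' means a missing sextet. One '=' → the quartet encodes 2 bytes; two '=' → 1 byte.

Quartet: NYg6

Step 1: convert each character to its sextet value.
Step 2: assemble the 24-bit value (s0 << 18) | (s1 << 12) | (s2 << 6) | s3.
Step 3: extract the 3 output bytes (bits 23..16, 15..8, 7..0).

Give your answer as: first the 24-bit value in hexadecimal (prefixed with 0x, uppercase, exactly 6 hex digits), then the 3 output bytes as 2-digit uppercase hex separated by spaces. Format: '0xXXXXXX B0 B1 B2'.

Answer: 0x35883A 35 88 3A

Derivation:
Sextets: N=13, Y=24, g=32, 6=58
24-bit: (13<<18) | (24<<12) | (32<<6) | 58
      = 0x340000 | 0x018000 | 0x000800 | 0x00003A
      = 0x35883A
Bytes: (v>>16)&0xFF=35, (v>>8)&0xFF=88, v&0xFF=3A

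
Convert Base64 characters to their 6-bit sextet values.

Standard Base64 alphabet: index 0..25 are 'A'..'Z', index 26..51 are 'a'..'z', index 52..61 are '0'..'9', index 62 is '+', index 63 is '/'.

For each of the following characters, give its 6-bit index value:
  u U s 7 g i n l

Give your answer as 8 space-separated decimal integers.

'u': a..z range, 26 + ord('u') − ord('a') = 46
'U': A..Z range, ord('U') − ord('A') = 20
's': a..z range, 26 + ord('s') − ord('a') = 44
'7': 0..9 range, 52 + ord('7') − ord('0') = 59
'g': a..z range, 26 + ord('g') − ord('a') = 32
'i': a..z range, 26 + ord('i') − ord('a') = 34
'n': a..z range, 26 + ord('n') − ord('a') = 39
'l': a..z range, 26 + ord('l') − ord('a') = 37

Answer: 46 20 44 59 32 34 39 37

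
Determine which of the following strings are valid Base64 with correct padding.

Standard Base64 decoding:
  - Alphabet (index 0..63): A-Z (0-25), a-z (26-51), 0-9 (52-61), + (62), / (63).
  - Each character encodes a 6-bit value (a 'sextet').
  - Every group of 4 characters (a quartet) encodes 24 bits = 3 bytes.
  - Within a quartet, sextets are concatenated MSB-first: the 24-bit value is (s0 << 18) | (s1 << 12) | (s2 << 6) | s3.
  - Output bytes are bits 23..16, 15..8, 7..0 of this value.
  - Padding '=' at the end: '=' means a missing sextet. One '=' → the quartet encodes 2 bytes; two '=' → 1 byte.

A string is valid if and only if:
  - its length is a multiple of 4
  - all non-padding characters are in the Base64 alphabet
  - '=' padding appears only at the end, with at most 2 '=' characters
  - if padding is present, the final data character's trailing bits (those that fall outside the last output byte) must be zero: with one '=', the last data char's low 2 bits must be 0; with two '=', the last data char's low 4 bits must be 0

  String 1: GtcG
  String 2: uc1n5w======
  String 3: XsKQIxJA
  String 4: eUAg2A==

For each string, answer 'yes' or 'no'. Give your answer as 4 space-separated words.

Answer: yes no yes yes

Derivation:
String 1: 'GtcG' → valid
String 2: 'uc1n5w======' → invalid (6 pad chars (max 2))
String 3: 'XsKQIxJA' → valid
String 4: 'eUAg2A==' → valid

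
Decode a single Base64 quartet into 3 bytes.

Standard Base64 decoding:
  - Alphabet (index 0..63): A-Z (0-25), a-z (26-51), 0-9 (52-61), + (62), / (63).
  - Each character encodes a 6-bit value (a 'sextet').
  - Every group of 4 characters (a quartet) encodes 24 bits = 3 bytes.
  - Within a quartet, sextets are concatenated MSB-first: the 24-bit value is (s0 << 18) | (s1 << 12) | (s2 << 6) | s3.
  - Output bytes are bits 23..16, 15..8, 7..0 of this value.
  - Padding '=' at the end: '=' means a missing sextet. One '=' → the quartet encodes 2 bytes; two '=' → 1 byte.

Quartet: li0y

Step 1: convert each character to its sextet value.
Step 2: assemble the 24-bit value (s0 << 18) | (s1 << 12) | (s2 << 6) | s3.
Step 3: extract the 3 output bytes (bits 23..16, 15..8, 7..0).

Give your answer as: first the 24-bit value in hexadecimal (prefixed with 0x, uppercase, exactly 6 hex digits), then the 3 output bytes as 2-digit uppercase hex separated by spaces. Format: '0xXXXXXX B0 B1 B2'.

Sextets: l=37, i=34, 0=52, y=50
24-bit: (37<<18) | (34<<12) | (52<<6) | 50
      = 0x940000 | 0x022000 | 0x000D00 | 0x000032
      = 0x962D32
Bytes: (v>>16)&0xFF=96, (v>>8)&0xFF=2D, v&0xFF=32

Answer: 0x962D32 96 2D 32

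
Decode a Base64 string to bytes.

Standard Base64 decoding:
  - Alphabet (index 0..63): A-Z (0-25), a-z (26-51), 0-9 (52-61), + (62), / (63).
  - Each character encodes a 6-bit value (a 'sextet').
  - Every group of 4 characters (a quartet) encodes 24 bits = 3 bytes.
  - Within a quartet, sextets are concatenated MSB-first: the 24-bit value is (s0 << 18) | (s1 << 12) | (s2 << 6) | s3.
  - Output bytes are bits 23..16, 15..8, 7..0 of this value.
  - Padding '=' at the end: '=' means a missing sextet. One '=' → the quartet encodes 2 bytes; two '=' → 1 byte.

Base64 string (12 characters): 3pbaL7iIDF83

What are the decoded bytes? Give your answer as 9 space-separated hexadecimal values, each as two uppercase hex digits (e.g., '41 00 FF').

After char 0 ('3'=55): chars_in_quartet=1 acc=0x37 bytes_emitted=0
After char 1 ('p'=41): chars_in_quartet=2 acc=0xDE9 bytes_emitted=0
After char 2 ('b'=27): chars_in_quartet=3 acc=0x37A5B bytes_emitted=0
After char 3 ('a'=26): chars_in_quartet=4 acc=0xDE96DA -> emit DE 96 DA, reset; bytes_emitted=3
After char 4 ('L'=11): chars_in_quartet=1 acc=0xB bytes_emitted=3
After char 5 ('7'=59): chars_in_quartet=2 acc=0x2FB bytes_emitted=3
After char 6 ('i'=34): chars_in_quartet=3 acc=0xBEE2 bytes_emitted=3
After char 7 ('I'=8): chars_in_quartet=4 acc=0x2FB888 -> emit 2F B8 88, reset; bytes_emitted=6
After char 8 ('D'=3): chars_in_quartet=1 acc=0x3 bytes_emitted=6
After char 9 ('F'=5): chars_in_quartet=2 acc=0xC5 bytes_emitted=6
After char 10 ('8'=60): chars_in_quartet=3 acc=0x317C bytes_emitted=6
After char 11 ('3'=55): chars_in_quartet=4 acc=0xC5F37 -> emit 0C 5F 37, reset; bytes_emitted=9

Answer: DE 96 DA 2F B8 88 0C 5F 37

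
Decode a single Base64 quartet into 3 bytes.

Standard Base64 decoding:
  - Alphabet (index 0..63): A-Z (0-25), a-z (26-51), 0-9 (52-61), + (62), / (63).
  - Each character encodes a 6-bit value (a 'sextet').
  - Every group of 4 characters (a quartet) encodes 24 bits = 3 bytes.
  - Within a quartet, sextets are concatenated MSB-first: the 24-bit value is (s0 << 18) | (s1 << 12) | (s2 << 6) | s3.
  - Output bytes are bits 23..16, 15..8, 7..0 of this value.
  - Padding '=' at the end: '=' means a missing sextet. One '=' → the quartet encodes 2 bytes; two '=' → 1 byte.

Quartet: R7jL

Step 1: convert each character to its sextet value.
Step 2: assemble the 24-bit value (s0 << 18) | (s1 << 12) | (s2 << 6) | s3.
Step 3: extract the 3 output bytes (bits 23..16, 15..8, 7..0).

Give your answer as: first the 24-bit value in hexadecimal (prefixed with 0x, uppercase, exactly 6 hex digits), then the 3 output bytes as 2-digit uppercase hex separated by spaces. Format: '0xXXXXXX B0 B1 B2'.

Sextets: R=17, 7=59, j=35, L=11
24-bit: (17<<18) | (59<<12) | (35<<6) | 11
      = 0x440000 | 0x03B000 | 0x0008C0 | 0x00000B
      = 0x47B8CB
Bytes: (v>>16)&0xFF=47, (v>>8)&0xFF=B8, v&0xFF=CB

Answer: 0x47B8CB 47 B8 CB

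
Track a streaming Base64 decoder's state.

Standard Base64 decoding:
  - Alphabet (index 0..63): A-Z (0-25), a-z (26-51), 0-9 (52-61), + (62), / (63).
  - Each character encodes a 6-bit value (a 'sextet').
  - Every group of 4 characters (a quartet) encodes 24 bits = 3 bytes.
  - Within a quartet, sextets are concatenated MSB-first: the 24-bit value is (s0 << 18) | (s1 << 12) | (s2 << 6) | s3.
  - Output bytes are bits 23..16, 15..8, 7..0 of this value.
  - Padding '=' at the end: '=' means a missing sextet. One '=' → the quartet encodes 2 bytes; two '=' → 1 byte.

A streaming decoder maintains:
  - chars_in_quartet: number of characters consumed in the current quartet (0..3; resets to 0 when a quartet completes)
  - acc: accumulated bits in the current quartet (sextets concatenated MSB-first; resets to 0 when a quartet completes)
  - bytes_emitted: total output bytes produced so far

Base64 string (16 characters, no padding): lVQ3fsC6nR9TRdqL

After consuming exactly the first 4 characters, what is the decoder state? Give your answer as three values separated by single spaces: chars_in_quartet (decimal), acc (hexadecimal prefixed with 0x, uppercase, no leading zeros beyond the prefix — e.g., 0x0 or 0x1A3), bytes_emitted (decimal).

Answer: 0 0x0 3

Derivation:
After char 0 ('l'=37): chars_in_quartet=1 acc=0x25 bytes_emitted=0
After char 1 ('V'=21): chars_in_quartet=2 acc=0x955 bytes_emitted=0
After char 2 ('Q'=16): chars_in_quartet=3 acc=0x25550 bytes_emitted=0
After char 3 ('3'=55): chars_in_quartet=4 acc=0x955437 -> emit 95 54 37, reset; bytes_emitted=3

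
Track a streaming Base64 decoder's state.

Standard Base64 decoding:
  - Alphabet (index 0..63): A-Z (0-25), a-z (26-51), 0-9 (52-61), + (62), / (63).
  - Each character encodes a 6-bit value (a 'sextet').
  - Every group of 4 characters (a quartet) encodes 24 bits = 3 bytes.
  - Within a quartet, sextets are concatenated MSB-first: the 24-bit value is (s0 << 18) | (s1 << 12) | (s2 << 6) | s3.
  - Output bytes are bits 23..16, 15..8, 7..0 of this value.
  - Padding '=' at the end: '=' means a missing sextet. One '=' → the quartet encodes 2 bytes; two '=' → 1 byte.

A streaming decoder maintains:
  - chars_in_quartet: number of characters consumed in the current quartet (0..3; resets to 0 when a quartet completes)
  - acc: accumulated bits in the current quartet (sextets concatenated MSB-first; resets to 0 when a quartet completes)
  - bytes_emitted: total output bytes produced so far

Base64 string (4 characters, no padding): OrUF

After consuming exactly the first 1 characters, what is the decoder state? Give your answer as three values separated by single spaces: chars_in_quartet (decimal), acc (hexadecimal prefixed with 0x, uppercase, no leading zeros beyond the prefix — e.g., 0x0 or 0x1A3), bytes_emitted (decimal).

Answer: 1 0xE 0

Derivation:
After char 0 ('O'=14): chars_in_quartet=1 acc=0xE bytes_emitted=0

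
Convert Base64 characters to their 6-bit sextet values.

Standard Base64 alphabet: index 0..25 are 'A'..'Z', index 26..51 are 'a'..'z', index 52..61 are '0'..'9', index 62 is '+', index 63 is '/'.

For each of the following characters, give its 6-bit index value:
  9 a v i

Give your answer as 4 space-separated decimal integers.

Answer: 61 26 47 34

Derivation:
'9': 0..9 range, 52 + ord('9') − ord('0') = 61
'a': a..z range, 26 + ord('a') − ord('a') = 26
'v': a..z range, 26 + ord('v') − ord('a') = 47
'i': a..z range, 26 + ord('i') − ord('a') = 34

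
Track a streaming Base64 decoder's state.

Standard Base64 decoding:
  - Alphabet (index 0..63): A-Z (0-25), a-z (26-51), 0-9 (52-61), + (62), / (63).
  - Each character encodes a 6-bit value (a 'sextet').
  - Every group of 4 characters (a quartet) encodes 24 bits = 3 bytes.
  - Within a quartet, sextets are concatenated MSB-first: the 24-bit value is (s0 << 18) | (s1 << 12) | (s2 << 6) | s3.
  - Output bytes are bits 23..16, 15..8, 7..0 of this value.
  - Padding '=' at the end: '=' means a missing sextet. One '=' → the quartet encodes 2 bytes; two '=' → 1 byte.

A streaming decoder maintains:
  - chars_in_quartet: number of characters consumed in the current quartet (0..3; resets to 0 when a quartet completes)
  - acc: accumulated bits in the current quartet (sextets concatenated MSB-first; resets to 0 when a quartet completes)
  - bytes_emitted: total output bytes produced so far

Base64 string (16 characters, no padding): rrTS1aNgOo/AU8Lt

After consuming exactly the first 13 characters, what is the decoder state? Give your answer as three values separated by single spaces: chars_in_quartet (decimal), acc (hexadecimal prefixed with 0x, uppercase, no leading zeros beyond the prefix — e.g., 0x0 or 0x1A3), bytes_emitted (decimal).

Answer: 1 0x14 9

Derivation:
After char 0 ('r'=43): chars_in_quartet=1 acc=0x2B bytes_emitted=0
After char 1 ('r'=43): chars_in_quartet=2 acc=0xAEB bytes_emitted=0
After char 2 ('T'=19): chars_in_quartet=3 acc=0x2BAD3 bytes_emitted=0
After char 3 ('S'=18): chars_in_quartet=4 acc=0xAEB4D2 -> emit AE B4 D2, reset; bytes_emitted=3
After char 4 ('1'=53): chars_in_quartet=1 acc=0x35 bytes_emitted=3
After char 5 ('a'=26): chars_in_quartet=2 acc=0xD5A bytes_emitted=3
After char 6 ('N'=13): chars_in_quartet=3 acc=0x3568D bytes_emitted=3
After char 7 ('g'=32): chars_in_quartet=4 acc=0xD5A360 -> emit D5 A3 60, reset; bytes_emitted=6
After char 8 ('O'=14): chars_in_quartet=1 acc=0xE bytes_emitted=6
After char 9 ('o'=40): chars_in_quartet=2 acc=0x3A8 bytes_emitted=6
After char 10 ('/'=63): chars_in_quartet=3 acc=0xEA3F bytes_emitted=6
After char 11 ('A'=0): chars_in_quartet=4 acc=0x3A8FC0 -> emit 3A 8F C0, reset; bytes_emitted=9
After char 12 ('U'=20): chars_in_quartet=1 acc=0x14 bytes_emitted=9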